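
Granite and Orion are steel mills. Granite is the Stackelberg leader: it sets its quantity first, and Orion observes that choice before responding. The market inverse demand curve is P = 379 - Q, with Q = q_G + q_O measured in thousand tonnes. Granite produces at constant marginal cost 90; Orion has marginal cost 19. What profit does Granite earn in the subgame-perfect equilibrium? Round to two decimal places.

Solve by backward induction. Given q_G, the follower Orion maximises π_O = (379 - q_G - q_O)q_O - 19q_O.
∂π_O/∂q_O = 360 - q_G - 2q_O = 0 gives the reaction function q_O = (360 - q_G)/2.
Granite substitutes q_O(q_G) into its own profit: π_G = q_G(379 - q_G - (360 - q_G)/2) - 90q_G = (199 - (1/2)q_G)q_G - 90q_G.
Leader FOC: 109 - q_G = 0, so q_G = 109.
Then q_O = (360 - 109)/2 = 251/2.
Price P = 379 - 469/2 = 289/2.
Granite's profit: (289/2 - 90)·109 = 5940.5000.

5940.50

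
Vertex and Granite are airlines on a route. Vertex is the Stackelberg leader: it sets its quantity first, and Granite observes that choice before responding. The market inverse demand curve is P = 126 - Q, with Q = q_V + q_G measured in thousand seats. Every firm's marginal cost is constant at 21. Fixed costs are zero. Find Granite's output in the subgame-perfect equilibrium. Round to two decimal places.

26.25

The follower Granite best-responds to any q_V: π_G = (126 - Q)q_G - 21q_G.
Setting the follower's marginal profit to zero, 105 - q_V - 2q_G = 0, i.e. q_G = (105 - q_V)/2.
The leader anticipates this reaction. Substituting into P = 126 - Q gives P = 147/2 - (1/2)q_V, so π_V = (147/2 - (1/2)q_V)q_V - 21q_V.
The leader's first-order condition 105/2 - q_V = 0 yields q_V = 105/2.
Then q_G = (105 - 105/2)/2 = 105/4.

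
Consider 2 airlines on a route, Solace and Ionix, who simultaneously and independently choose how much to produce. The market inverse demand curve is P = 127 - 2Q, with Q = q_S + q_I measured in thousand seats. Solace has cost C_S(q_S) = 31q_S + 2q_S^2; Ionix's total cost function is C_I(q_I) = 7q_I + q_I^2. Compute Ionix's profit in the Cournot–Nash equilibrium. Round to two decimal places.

Solace's profit: π_S = (127 - 2Q)q_S - (31q_S + 2q_S²). Setting ∂π_S/∂q_S = 0: 96 - 8q_S - 2(q_I) = 0.
Ionix's profit: π_I = (127 - 2Q)q_I - (7q_I + q_I²). Setting ∂π_I/∂q_I = 0: 120 - 6q_I - 2(q_S) = 0.
Rearranging gives the reaction functions q_S = (96 - 2q_I)/8 and q_I = (120 - 2q_S)/6.
Substituting one into the other gives q_S = 84/11 and q_I = 192/11.
Price P = 127 - 2·(276/11) = 845/11.
Ionix's profit: (845/11)·(192/11) - 7·(192/11) - (192/11)² = 913.9835.

913.98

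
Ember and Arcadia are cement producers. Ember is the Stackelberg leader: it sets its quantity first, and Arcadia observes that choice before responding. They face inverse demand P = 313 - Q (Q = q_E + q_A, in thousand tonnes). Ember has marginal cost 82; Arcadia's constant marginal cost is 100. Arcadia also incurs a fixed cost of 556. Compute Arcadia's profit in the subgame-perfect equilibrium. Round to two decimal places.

1402.06

Solve by backward induction. Given q_E, the follower Arcadia maximises π_A = (313 - q_E - q_A)q_A - 100q_A.
Follower FOC: 213 - q_E - 2q_A = 0, so q_A(q_E) = (213 - q_E)/2.
The leader anticipates this reaction. Substituting into P = 313 - Q gives P = 413/2 - (1/2)q_E, so π_E = (413/2 - (1/2)q_E)q_E - 82q_E.
Maximising: ∂π_E/∂q_E = 249/2 - q_E = 0, giving q_E = 249/2.
Then q_A = (213 - 249/2)/2 = 177/4.
Price P = 313 - 675/4 = 577/4.
Arcadia's profit: (577/4 - 100)·(177/4) - 556 = 1402.0625.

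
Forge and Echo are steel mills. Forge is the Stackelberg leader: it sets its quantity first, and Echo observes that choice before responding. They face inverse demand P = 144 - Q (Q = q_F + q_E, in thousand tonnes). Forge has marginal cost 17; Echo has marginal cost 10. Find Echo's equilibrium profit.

Solve by backward induction. Given q_F, the follower Echo maximises π_E = (144 - q_F - q_E)q_E - 10q_E.
Setting the follower's marginal profit to zero, 134 - q_F - 2q_E = 0, i.e. q_E = (134 - q_F)/2.
Forge substitutes q_E(q_F) into its own profit: π_F = q_F(144 - q_F - (134 - q_F)/2) - 17q_F = (77 - (1/2)q_F)q_F - 17q_F.
The leader's first-order condition 60 - q_F = 0 yields q_F = 60.
Then q_E = (134 - 60)/2 = 37.
Price P = 144 - 97 = 47.
Echo's profit: (47 - 10)·37 = 1369.

1369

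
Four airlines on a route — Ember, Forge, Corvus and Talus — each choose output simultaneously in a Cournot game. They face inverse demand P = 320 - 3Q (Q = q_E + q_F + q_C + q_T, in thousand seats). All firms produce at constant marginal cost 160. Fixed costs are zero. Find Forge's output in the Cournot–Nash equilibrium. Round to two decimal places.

A representative firm's profit is π_i = q_i(320 - 3Q) - 160q_i.
Setting ∂π_i/∂q_i = 0 with rivals' quantities fixed: 160 - 6q_i - 3·Σ_{j≠i} q_j = 0.
By symmetry each firm produces the same amount; substituting Σ_{j≠i} q_j = 3q_i yields q_i = 160/15 = 32/3.

10.67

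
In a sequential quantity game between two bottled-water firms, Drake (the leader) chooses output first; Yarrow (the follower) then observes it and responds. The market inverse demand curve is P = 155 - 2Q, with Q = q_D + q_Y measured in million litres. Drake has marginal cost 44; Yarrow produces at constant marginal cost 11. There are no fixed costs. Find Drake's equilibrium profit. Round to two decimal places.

The follower Yarrow best-responds to any q_D: π_Y = (155 - 2Q)q_Y - 11q_Y.
∂π_Y/∂q_Y = 144 - 2q_D - 4q_Y = 0 gives the reaction function q_Y = (144 - 2q_D)/4.
Drake substitutes q_Y(q_D) into its own profit: π_D = q_D(155 - 2q_D - (144 - 2q_D)/2) - 44q_D = (83 - q_D)q_D - 44q_D.
The leader's first-order condition 39 - 2q_D = 0 yields q_D = 39/2.
Then q_Y = (144 - 2·(39/2))/4 = 105/4.
Price P = 155 - 2·(183/4) = 127/2.
Drake's profit: (127/2 - 44)·(39/2) = 1521/4.

380.25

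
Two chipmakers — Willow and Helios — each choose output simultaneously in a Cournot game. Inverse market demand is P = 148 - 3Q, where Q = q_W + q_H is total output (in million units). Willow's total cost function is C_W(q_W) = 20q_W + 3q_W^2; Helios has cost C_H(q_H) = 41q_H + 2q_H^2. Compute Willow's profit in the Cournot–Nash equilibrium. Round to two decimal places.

Willow's profit: π_W = (148 - 3Q)q_W - (20q_W + 3q_W²). Setting ∂π_W/∂q_W = 0: 128 - 12q_W - 3(q_H) = 0.
Helios's profit: π_H = (148 - 3Q)q_H - (41q_H + 2q_H²). Setting ∂π_H/∂q_H = 0: 107 - 10q_H - 3(q_W) = 0.
So q_W = (128 - 3q_H)/12 and q_H = (107 - 3q_W)/10.
Solving the pair: q_W = 959/111, q_H = 300/37.
Price P = 148 - 3·(1859/111) = 97.7568.
Willow's profit: 97.7568·(959/111) - 20·(959/111) - 3(959/111)² = 447.8602.

447.86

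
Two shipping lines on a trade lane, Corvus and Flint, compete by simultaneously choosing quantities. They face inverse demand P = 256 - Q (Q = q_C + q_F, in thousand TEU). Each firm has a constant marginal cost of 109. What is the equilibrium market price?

Each firm earns π_i = (256 - Q)q_i - 109q_i.
Setting ∂π_i/∂q_i = 0 with rivals' quantities fixed: 147 - 2q_i - q_j = 0.
By symmetry each firm produces the same amount; substituting q_j = q_i yields q_i = 147/3 = 49.
Total output Q = 98, so price P = 256 - 98 = 158.

158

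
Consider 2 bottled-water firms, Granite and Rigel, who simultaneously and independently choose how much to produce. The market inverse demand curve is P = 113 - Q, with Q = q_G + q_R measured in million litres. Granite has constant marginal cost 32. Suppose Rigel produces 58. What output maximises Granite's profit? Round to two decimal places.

11.50

With the rival's output fixed at 58, Granite's profit is π_G = (113 - 58 - q_G)q_G - (32q_G) = (55 - q_G)q_G - (32q_G).
∂π_G/∂q_G = 23 - 2q_G = 0, so q_G = 23/2.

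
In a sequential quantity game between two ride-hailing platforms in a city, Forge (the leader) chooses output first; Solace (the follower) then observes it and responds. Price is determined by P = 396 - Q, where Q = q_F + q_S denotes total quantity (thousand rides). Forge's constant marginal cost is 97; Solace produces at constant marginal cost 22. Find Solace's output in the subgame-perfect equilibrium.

131

The follower Solace best-responds to any q_F: π_S = (396 - Q)q_S - 22q_S.
Follower FOC: 374 - q_F - 2q_S = 0, so q_S(q_F) = (374 - q_F)/2.
The leader anticipates this reaction. Substituting into P = 396 - Q gives P = 209 - (1/2)q_F, so π_F = (209 - (1/2)q_F)q_F - 97q_F.
The leader's first-order condition 112 - q_F = 0 yields q_F = 112.
Then q_S = (374 - 112)/2 = 131.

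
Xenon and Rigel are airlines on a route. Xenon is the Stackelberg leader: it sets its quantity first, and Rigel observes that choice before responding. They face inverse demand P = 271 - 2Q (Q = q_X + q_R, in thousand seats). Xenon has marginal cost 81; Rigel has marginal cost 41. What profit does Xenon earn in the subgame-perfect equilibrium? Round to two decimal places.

1406.25

The follower Rigel best-responds to any q_X: π_R = (271 - 2Q)q_R - 41q_R.
Follower FOC: 230 - 2q_X - 4q_R = 0, so q_R(q_X) = (230 - 2q_X)/4.
The leader anticipates this reaction. Substituting into P = 271 - 2Q gives P = 156 - q_X, so π_X = (156 - q_X)q_X - 81q_X.
Leader FOC: 75 - 2q_X = 0, so q_X = 75/2.
Then q_R = (230 - 2·(75/2))/4 = 155/4.
Price P = 271 - 2·(305/4) = 237/2.
Xenon's profit: (237/2 - 81)·(75/2) = 1406.2500.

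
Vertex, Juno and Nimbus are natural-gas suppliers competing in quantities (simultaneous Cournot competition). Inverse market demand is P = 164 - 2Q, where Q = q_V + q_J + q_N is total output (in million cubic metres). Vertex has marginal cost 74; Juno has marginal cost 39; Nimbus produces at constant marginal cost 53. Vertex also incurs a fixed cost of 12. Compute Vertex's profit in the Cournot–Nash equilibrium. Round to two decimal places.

24.13

Vertex's profit: π_V = (164 - 2Q)q_V - (74q_V). Setting ∂π_V/∂q_V = 0: 90 - 4q_V - 2(q_J + q_N) = 0.
Juno's profit: π_J = (164 - 2Q)q_J - (39q_J). Setting ∂π_J/∂q_J = 0: 125 - 4q_J - 2(q_V + q_N) = 0.
Nimbus's first-order condition: 111 - 4q_N - 2(q_V + q_J) = 0.
Adding the 3 conditions: 326 − 4Q − 4Q = 0, i.e. Q = 163/4.
Back-substituting: q_V = (90 − 163/2)/2 = 17/4, q_J = (125 − 163/2)/2 = 87/4, q_N = (111 − 163/2)/2 = 59/4.
Price P = 164 - 2·(163/4) = 165/2.
Vertex's profit: (165/2 - 74)·(17/4) - 12 = 193/8.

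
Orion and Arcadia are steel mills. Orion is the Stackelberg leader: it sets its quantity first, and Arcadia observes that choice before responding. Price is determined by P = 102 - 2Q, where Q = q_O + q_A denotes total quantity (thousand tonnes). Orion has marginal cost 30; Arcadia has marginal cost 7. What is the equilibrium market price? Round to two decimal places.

Solve by backward induction. Given q_O, the follower Arcadia maximises π_A = (102 - 2q_O - 2q_A)q_A - 7q_A.
Setting the follower's marginal profit to zero, 95 - 2q_O - 4q_A = 0, i.e. q_A = (95 - 2q_O)/4.
The leader anticipates this reaction. Substituting into P = 102 - 2Q gives P = 109/2 - q_O, so π_O = (109/2 - q_O)q_O - 30q_O.
Leader FOC: 49/2 - 2q_O = 0, so q_O = 49/4.
Then q_A = (95 - 2·(49/4))/4 = 141/8.
Total output Q = 239/8, so price P = 102 - 2·(239/8) = 169/4.

42.25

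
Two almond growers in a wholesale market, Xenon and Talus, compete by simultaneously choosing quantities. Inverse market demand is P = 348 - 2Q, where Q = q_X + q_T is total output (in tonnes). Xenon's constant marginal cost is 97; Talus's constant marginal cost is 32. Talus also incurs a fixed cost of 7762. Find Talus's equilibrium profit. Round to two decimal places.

302.50

Xenon's profit: π_X = (348 - 2Q)q_X - (97q_X). Setting ∂π_X/∂q_X = 0: 251 - 4q_X - 2(q_T) = 0.
Talus's first-order condition: 316 - 4q_T - 2(q_X) = 0.
Best responses: q_X = (251 - 2q_T)/4, q_T = (316 - 2q_X)/4.
Solving the pair: q_X = 31, q_T = 127/2.
Price P = 348 - 2·(189/2) = 159.
Talus's profit: (159 - 32)·(127/2) - 7762 = 605/2.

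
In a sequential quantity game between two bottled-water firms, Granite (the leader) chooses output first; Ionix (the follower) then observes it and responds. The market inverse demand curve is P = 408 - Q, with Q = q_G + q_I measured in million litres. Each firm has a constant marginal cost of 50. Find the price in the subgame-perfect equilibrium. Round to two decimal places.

Solve by backward induction. Given q_G, the follower Ionix maximises π_I = (408 - q_G - q_I)q_I - 50q_I.
Follower FOC: 358 - q_G - 2q_I = 0, so q_I(q_G) = (358 - q_G)/2.
Granite substitutes q_I(q_G) into its own profit: π_G = q_G(408 - q_G - (358 - q_G)/2) - 50q_G = (229 - (1/2)q_G)q_G - 50q_G.
Leader FOC: 179 - q_G = 0, so q_G = 179.
Then q_I = (358 - 179)/2 = 179/2.
Total output Q = 537/2, so price P = 408 - 537/2 = 279/2.

139.50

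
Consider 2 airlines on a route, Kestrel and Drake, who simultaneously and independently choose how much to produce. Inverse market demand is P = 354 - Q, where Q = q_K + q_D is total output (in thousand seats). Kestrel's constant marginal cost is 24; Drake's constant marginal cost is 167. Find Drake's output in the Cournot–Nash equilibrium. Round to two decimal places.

14.67

Kestrel's profit: π_K = (354 - Q)q_K - (24q_K). Setting ∂π_K/∂q_K = 0: 330 - 2q_K - (q_D) = 0.
Drake's profit: π_D = (354 - Q)q_D - (167q_D). Setting ∂π_D/∂q_D = 0: 187 - 2q_D - (q_K) = 0.
Rearranging gives the reaction functions q_K = (330 - q_D)/2 and q_D = (187 - q_K)/2.
Substituting one into the other gives q_K = 473/3 and q_D = 44/3.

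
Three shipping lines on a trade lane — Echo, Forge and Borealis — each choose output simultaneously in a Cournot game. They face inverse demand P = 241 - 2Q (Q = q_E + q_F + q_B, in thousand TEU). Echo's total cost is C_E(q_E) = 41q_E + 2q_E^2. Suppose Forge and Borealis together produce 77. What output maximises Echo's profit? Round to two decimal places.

5.75

With rivals' combined output fixed at 77, Echo's profit is π_E = (241 - 2·77 - 2q_E)q_E - (41q_E + 2q_E²) = (87 - 2q_E)q_E - (41q_E + 2q_E²).
∂π_E/∂q_E = 46 - 8q_E = 0, so q_E = 23/4.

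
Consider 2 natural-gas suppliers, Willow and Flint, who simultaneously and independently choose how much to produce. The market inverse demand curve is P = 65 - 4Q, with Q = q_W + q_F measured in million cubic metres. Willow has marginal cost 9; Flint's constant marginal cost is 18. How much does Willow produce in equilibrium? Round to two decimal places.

Willow's profit: π_W = (65 - 4Q)q_W - (9q_W). Setting ∂π_W/∂q_W = 0: 56 - 8q_W - 4(q_F) = 0.
Flint's profit: π_F = (65 - 4Q)q_F - (18q_F). Setting ∂π_F/∂q_F = 0: 47 - 8q_F - 4(q_W) = 0.
So q_W = (56 - 4q_F)/8 and q_F = (47 - 4q_W)/8.
Substituting one into the other gives q_W = 65/12 and q_F = 19/6.

5.42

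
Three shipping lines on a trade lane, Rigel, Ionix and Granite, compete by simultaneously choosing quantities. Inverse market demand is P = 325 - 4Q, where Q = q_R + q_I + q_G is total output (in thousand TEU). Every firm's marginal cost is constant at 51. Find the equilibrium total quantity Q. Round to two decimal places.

51.38

Each firm earns π_i = (325 - 4Q)q_i - 51q_i.
Setting ∂π_i/∂q_i = 0 with rivals' quantities fixed: 274 - 8q_i - 4·Σ_{j≠i} q_j = 0.
By symmetry each firm produces the same amount; substituting Σ_{j≠i} q_j = 2q_i yields q_i = 274/16 = 137/8.
Total output Q = 137/8 + 137/8 + 137/8 = 411/8.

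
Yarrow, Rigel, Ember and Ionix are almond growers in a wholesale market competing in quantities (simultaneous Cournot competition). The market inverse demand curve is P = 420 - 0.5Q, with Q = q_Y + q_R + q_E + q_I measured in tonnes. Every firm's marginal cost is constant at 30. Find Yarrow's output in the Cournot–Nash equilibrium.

156

A representative firm's profit is π_i = q_i(420 - 0.5Q) - 30q_i.
First-order condition (treating rivals' output as given): 390 - q_i - (1/2)·Σ_{j≠i} q_j = 0.
With identical firms every q_j equals q_i, so Σ_{j≠i} q_j = 3q_i and 390 = (5/2)q_i, giving q_i = 156.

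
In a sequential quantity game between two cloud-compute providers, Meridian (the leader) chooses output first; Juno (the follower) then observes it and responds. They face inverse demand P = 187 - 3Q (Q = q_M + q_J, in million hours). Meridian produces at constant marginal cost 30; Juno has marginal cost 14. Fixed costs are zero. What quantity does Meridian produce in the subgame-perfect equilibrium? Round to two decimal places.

23.50

The follower Juno best-responds to any q_M: π_J = (187 - 3Q)q_J - 14q_J.
Follower FOC: 173 - 3q_M - 6q_J = 0, so q_J(q_M) = (173 - 3q_M)/6.
Meridian substitutes q_J(q_M) into its own profit: π_M = q_M(187 - 3q_M - (173 - 3q_M)/2) - 30q_M = (201/2 - (3/2)q_M)q_M - 30q_M.
Leader FOC: 141/2 - 3q_M = 0, so q_M = 47/2.
Then q_J = (173 - 3·(47/2))/6 = 205/12.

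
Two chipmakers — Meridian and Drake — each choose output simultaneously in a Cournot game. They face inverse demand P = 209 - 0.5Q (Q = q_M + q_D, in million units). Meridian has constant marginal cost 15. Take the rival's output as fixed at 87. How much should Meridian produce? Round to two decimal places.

With the rival's output fixed at 87, Meridian's profit is π_M = (209 - (1/2)·87 - (1/2)q_M)q_M - (15q_M) = (331/2 - (1/2)q_M)q_M - (15q_M).
∂π_M/∂q_M = 301/2 - q_M = 0, so q_M = 301/2.

150.50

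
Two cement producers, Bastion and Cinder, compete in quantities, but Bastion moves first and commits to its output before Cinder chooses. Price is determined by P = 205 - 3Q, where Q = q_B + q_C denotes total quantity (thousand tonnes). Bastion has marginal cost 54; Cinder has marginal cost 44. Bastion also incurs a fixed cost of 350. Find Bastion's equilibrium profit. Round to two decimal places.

478.38

The follower Cinder best-responds to any q_B: π_C = (205 - 3Q)q_C - 44q_C.
Setting the follower's marginal profit to zero, 161 - 3q_B - 6q_C = 0, i.e. q_C = (161 - 3q_B)/6.
Bastion substitutes q_C(q_B) into its own profit: π_B = q_B(205 - 3q_B - (161 - 3q_B)/2) - 54q_B = (249/2 - (3/2)q_B)q_B - 54q_B.
Leader FOC: 141/2 - 3q_B = 0, so q_B = 47/2.
Then q_C = (161 - 3·(47/2))/6 = 181/12.
Price P = 205 - 3·(463/12) = 357/4.
Bastion's profit: (357/4 - 54)·(47/2) - 350 = 478.3750.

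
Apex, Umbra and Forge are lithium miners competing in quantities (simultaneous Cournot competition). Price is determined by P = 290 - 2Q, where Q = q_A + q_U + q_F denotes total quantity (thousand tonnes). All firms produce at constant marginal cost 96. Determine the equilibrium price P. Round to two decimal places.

A representative firm's profit is π_i = q_i(290 - 2Q) - 96q_i.
First-order condition (treating rivals' output as given): 194 - 4q_i - 2·Σ_{j≠i} q_j = 0.
By symmetry each firm produces the same amount; substituting Σ_{j≠i} q_j = 2q_i yields q_i = 194/8 = 97/4.
Total output Q = 291/4, so price P = 290 - 2·(291/4) = 289/2.

144.50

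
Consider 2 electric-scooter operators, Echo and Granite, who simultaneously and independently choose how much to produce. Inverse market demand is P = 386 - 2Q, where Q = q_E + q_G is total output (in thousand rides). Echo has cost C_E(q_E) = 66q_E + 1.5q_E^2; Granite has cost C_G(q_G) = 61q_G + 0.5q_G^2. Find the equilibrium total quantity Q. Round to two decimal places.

83.39

Echo's profit: π_E = (386 - 2Q)q_E - (66q_E + (3/2)q_E²). Setting ∂π_E/∂q_E = 0: 320 - 7q_E - 2(q_G) = 0.
Granite's first-order condition: 325 - 5q_G - 2(q_E) = 0.
Rearranging gives the reaction functions q_E = (320 - 2q_G)/7 and q_G = (325 - 2q_E)/5.
Substituting one into the other gives q_E = 950/31 and q_G = 1635/31.
Total output Q = 950/31 + 1635/31 = 83.3871.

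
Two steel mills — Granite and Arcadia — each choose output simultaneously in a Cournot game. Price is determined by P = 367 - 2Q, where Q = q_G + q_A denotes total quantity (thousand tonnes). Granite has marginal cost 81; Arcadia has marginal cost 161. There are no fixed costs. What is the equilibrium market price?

Granite's profit: π_G = (367 - 2Q)q_G - (81q_G). Setting ∂π_G/∂q_G = 0: 286 - 4q_G - 2(q_A) = 0.
Arcadia's profit: π_A = (367 - 2Q)q_A - (161q_A). Setting ∂π_A/∂q_A = 0: 206 - 4q_A - 2(q_G) = 0.
Best responses: q_G = (286 - 2q_A)/4, q_A = (206 - 2q_G)/4.
Substituting one into the other gives q_G = 61 and q_A = 21.
Total output Q = 82, so price P = 367 - 2·82 = 203.

203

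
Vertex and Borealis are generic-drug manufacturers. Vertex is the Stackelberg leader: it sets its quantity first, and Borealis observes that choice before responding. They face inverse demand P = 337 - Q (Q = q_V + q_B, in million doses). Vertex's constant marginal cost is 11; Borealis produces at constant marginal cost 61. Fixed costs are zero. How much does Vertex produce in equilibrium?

188

Solve by backward induction. Given q_V, the follower Borealis maximises π_B = (337 - q_V - q_B)q_B - 61q_B.
∂π_B/∂q_B = 276 - q_V - 2q_B = 0 gives the reaction function q_B = (276 - q_V)/2.
The leader anticipates this reaction. Substituting into P = 337 - Q gives P = 199 - (1/2)q_V, so π_V = (199 - (1/2)q_V)q_V - 11q_V.
Maximising: ∂π_V/∂q_V = 188 - q_V = 0, giving q_V = 188.
Then q_B = (276 - 188)/2 = 44.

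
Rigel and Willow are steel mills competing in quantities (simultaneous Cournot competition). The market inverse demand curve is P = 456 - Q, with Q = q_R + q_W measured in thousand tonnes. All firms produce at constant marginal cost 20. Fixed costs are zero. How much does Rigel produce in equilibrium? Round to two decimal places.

145.33

Each firm earns π_i = (456 - Q)q_i - 20q_i.
Setting ∂π_i/∂q_i = 0 with rivals' quantities fixed: 436 - 2q_i - q_j = 0.
By symmetry each firm produces the same amount; substituting q_j = q_i yields q_i = 436/3.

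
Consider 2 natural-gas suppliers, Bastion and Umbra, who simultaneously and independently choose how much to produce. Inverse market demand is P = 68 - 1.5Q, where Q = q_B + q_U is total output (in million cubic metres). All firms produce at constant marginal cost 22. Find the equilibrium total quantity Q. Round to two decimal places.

Each firm earns π_i = (68 - 1.5Q)q_i - 22q_i.
First-order condition (treating rivals' output as given): 46 - 3q_i - (3/2)q_j = 0.
With identical firms every q_j equals q_i, so q_j = q_i and 46 = (9/2)q_i, giving q_i = 92/9.
Total output Q = 92/9 + 92/9 = 184/9.

20.44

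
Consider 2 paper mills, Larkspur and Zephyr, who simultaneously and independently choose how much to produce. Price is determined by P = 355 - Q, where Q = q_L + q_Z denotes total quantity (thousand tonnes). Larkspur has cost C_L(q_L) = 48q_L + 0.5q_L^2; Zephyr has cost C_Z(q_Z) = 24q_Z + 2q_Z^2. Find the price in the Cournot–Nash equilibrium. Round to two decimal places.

Larkspur's profit: π_L = (355 - Q)q_L - (48q_L + (1/2)q_L²). Setting ∂π_L/∂q_L = 0: 307 - 3q_L - (q_Z) = 0.
Zephyr's first-order condition: 331 - 6q_Z - (q_L) = 0.
Best responses: q_L = (307 - q_Z)/3, q_Z = (331 - q_L)/6.
Substituting one into the other gives q_L = 1511/17 and q_Z = 686/17.
Total output Q = 129.2353, so price P = 355 - 129.2353 = 225.7647.

225.76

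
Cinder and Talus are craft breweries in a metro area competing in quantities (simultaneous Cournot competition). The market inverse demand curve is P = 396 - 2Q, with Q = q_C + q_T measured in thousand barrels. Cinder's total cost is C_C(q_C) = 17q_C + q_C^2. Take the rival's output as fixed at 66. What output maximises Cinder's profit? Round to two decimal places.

41.17

With the rival's output fixed at 66, Cinder's profit is π_C = (396 - 2·66 - 2q_C)q_C - (17q_C + q_C²) = (264 - 2q_C)q_C - (17q_C + q_C²).
∂π_C/∂q_C = 247 - 6q_C = 0, so q_C = 247/6.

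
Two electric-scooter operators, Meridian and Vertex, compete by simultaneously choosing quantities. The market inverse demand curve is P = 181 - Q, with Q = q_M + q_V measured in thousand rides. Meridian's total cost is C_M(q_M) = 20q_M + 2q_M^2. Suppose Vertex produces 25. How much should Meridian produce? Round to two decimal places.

22.67

With the rival's output fixed at 25, Meridian's profit is π_M = (181 - 25 - q_M)q_M - (20q_M + 2q_M²) = (156 - q_M)q_M - (20q_M + 2q_M²).
∂π_M/∂q_M = 136 - 6q_M = 0, so q_M = 68/3.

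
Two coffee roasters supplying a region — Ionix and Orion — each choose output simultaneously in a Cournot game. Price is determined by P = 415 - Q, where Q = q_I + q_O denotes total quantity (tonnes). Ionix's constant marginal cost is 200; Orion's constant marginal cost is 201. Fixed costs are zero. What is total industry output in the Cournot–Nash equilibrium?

143

Ionix's profit: π_I = (415 - Q)q_I - (200q_I). Setting ∂π_I/∂q_I = 0: 215 - 2q_I - (q_O) = 0.
Orion's profit: π_O = (415 - Q)q_O - (201q_O). Setting ∂π_O/∂q_O = 0: 214 - 2q_O - (q_I) = 0.
Best responses: q_I = (215 - q_O)/2, q_O = (214 - q_I)/2.
Substituting one into the other gives q_I = 72 and q_O = 71.
Total output Q = 72 + 71 = 143.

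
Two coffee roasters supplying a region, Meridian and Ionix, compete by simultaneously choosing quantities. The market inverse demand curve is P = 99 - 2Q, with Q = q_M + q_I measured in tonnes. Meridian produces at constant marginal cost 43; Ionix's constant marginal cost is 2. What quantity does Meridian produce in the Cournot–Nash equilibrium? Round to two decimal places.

2.50

Meridian's profit: π_M = (99 - 2Q)q_M - (43q_M). Setting ∂π_M/∂q_M = 0: 56 - 4q_M - 2(q_I) = 0.
Ionix's profit: π_I = (99 - 2Q)q_I - (2q_I). Setting ∂π_I/∂q_I = 0: 97 - 4q_I - 2(q_M) = 0.
So q_M = (56 - 2q_I)/4 and q_I = (97 - 2q_M)/4.
Substituting one into the other gives q_M = 5/2 and q_I = 23.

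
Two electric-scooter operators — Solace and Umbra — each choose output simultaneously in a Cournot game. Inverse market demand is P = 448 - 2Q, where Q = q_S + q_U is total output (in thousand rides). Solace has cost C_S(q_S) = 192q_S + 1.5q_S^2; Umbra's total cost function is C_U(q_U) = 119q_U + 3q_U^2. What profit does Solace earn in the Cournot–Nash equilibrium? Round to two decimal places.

2906.71

Solace's profit: π_S = (448 - 2Q)q_S - (192q_S + (3/2)q_S²). Setting ∂π_S/∂q_S = 0: 256 - 7q_S - 2(q_U) = 0.
Umbra's profit: π_U = (448 - 2Q)q_U - (119q_U + 3q_U²). Setting ∂π_U/∂q_U = 0: 329 - 10q_U - 2(q_S) = 0.
Best responses: q_S = (256 - 2q_U)/7, q_U = (329 - 2q_S)/10.
Solving the pair: q_S = 317/11, q_U = 597/22.
Price P = 448 - 2·(1231/22) = 336.0909.
Solace's profit: 336.0909·(317/11) - 192·(317/11) - (3/2)(317/11)² = 2906.7066.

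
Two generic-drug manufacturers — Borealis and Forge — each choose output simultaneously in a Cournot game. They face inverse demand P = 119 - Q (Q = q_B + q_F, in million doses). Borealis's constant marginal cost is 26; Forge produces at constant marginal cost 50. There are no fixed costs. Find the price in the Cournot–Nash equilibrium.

65

Borealis's profit: π_B = (119 - Q)q_B - (26q_B). Setting ∂π_B/∂q_B = 0: 93 - 2q_B - (q_F) = 0.
Forge's first-order condition: 69 - 2q_F - (q_B) = 0.
Best responses: q_B = (93 - q_F)/2, q_F = (69 - q_B)/2.
Substituting one into the other gives q_B = 39 and q_F = 15.
Total output Q = 54, so price P = 119 - 54 = 65.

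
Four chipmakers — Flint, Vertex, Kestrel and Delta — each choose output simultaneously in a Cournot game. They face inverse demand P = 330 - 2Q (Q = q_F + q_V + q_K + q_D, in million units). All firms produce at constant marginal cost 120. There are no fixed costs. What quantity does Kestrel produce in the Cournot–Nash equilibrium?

Each firm earns π_i = (330 - 2Q)q_i - 120q_i.
Setting ∂π_i/∂q_i = 0 with rivals' quantities fixed: 210 - 4q_i - 2·Σ_{j≠i} q_j = 0.
With identical firms every q_j equals q_i, so Σ_{j≠i} q_j = 3q_i and 210 = 10q_i, giving q_i = 21.

21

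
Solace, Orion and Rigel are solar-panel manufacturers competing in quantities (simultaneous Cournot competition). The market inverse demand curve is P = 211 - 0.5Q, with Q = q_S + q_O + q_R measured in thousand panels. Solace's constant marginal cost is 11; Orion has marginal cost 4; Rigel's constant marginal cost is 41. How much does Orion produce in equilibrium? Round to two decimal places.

Solace's profit: π_S = (211 - 0.5Q)q_S - (11q_S). Setting ∂π_S/∂q_S = 0: 200 - q_S - (1/2)(q_O + q_R) = 0.
Orion's first-order condition: 207 - q_O - (1/2)(q_S + q_R) = 0.
Rigel's profit: π_R = (211 - 0.5Q)q_R - (41q_R). Setting ∂π_R/∂q_R = 0: 170 - q_R - (1/2)(q_S + q_O) = 0.
Adding the 3 first-order conditions: 577 − 2Q = 0, so Q = 577/2.
Back-substituting: q_S = (200 − 577/4)/(1/2) = 223/2, q_O = (207 − 577/4)/(1/2) = 251/2, q_R = (170 − 577/4)/(1/2) = 103/2.

125.50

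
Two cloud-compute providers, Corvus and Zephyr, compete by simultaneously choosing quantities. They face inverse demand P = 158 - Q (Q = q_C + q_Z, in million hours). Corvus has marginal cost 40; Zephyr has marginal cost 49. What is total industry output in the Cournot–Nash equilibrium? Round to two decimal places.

75.67

Corvus's profit: π_C = (158 - Q)q_C - (40q_C). Setting ∂π_C/∂q_C = 0: 118 - 2q_C - (q_Z) = 0.
Zephyr's profit: π_Z = (158 - Q)q_Z - (49q_Z). Setting ∂π_Z/∂q_Z = 0: 109 - 2q_Z - (q_C) = 0.
Rearranging gives the reaction functions q_C = (118 - q_Z)/2 and q_Z = (109 - q_C)/2.
Substituting one into the other gives q_C = 127/3 and q_Z = 100/3.
Total output Q = 127/3 + 100/3 = 227/3.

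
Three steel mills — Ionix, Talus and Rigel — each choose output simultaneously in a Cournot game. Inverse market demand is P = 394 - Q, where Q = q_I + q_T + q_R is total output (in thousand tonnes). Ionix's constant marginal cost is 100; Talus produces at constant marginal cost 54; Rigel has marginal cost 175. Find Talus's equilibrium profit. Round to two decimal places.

Ionix's profit: π_I = (394 - Q)q_I - (100q_I). Setting ∂π_I/∂q_I = 0: 294 - 2q_I - (q_T + q_R) = 0.
Talus's first-order condition: 340 - 2q_T - (q_I + q_R) = 0.
Rigel's first-order condition: 219 - 2q_R - (q_I + q_T) = 0.
Summing all 3 equations gives 853 − 4Q = 0, hence Q = 853/4.
Back-substituting: q_I = (294 − 853/4) = 323/4, q_T = (340 − 853/4) = 507/4, q_R = (219 − 853/4) = 23/4.
Price P = 394 - 853/4 = 723/4.
Talus's profit: (723/4 - 54)·(507/4) = 16065.5625.

16065.56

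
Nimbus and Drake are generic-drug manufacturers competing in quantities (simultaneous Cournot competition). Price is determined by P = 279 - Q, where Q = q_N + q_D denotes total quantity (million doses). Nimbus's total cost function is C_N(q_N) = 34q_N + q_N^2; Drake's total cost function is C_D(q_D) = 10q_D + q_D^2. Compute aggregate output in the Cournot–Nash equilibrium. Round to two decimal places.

Nimbus's profit: π_N = (279 - Q)q_N - (34q_N + q_N²). Setting ∂π_N/∂q_N = 0: 245 - 4q_N - (q_D) = 0.
Drake's profit: π_D = (279 - Q)q_D - (10q_D + q_D²). Setting ∂π_D/∂q_D = 0: 269 - 4q_D - (q_N) = 0.
Rearranging gives the reaction functions q_N = (245 - q_D)/4 and q_D = (269 - q_N)/4.
Solving the pair: q_N = 237/5, q_D = 277/5.
Total output Q = 237/5 + 277/5 = 514/5.

102.80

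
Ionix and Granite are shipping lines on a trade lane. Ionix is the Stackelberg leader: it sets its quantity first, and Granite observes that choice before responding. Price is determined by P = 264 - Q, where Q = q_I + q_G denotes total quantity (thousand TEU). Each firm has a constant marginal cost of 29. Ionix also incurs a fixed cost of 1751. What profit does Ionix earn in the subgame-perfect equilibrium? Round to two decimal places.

Solve by backward induction. Given q_I, the follower Granite maximises π_G = (264 - q_I - q_G)q_G - 29q_G.
Setting the follower's marginal profit to zero, 235 - q_I - 2q_G = 0, i.e. q_G = (235 - q_I)/2.
The leader anticipates this reaction. Substituting into P = 264 - Q gives P = 293/2 - (1/2)q_I, so π_I = (293/2 - (1/2)q_I)q_I - 29q_I.
The leader's first-order condition 235/2 - q_I = 0 yields q_I = 235/2.
Then q_G = (235 - 235/2)/2 = 235/4.
Price P = 264 - 705/4 = 351/4.
Ionix's profit: (351/4 - 29)·(235/2) - 1751 = 5152.1250.

5152.13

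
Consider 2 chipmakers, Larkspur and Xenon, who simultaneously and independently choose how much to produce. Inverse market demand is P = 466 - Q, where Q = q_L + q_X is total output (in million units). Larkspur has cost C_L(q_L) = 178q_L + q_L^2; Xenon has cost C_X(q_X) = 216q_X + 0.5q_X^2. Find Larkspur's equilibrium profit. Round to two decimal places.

Larkspur's profit: π_L = (466 - Q)q_L - (178q_L + q_L²). Setting ∂π_L/∂q_L = 0: 288 - 4q_L - (q_X) = 0.
Xenon's first-order condition: 250 - 3q_X - (q_L) = 0.
So q_L = (288 - q_X)/4 and q_X = (250 - q_L)/3.
Substituting one into the other gives q_L = 614/11 and q_X = 712/11.
Price P = 466 - 1326/11 = 345.4545.
Larkspur's profit: 345.4545·(614/11) - 178·(614/11) - (614/11)² = 6231.3388.

6231.34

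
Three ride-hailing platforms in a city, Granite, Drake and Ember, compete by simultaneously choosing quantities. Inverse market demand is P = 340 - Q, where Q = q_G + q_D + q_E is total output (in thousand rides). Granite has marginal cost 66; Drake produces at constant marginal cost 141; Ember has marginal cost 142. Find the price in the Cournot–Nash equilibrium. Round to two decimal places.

172.25

Granite's profit: π_G = (340 - Q)q_G - (66q_G). Setting ∂π_G/∂q_G = 0: 274 - 2q_G - (q_D + q_E) = 0.
Drake's first-order condition: 199 - 2q_D - (q_G + q_E) = 0.
Ember's first-order condition: 198 - 2q_E - (q_G + q_D) = 0.
Summing all 3 equations gives 671 − 4Q = 0, hence Q = 671/4.
Back-substituting: q_G = (274 − 671/4) = 425/4, q_D = (199 − 671/4) = 125/4, q_E = (198 − 671/4) = 121/4.
Total output Q = 671/4, so price P = 340 - 671/4 = 689/4.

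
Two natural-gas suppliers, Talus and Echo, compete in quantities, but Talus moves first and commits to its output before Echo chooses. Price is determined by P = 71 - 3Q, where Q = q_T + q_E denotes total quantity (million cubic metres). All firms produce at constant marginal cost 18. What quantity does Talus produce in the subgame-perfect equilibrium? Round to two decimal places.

Solve by backward induction. Given q_T, the follower Echo maximises π_E = (71 - 3q_T - 3q_E)q_E - 18q_E.
Setting the follower's marginal profit to zero, 53 - 3q_T - 6q_E = 0, i.e. q_E = (53 - 3q_T)/6.
Talus substitutes q_E(q_T) into its own profit: π_T = q_T(71 - 3q_T - (53 - 3q_T)/2) - 18q_T = (89/2 - (3/2)q_T)q_T - 18q_T.
Maximising: ∂π_T/∂q_T = 53/2 - 3q_T = 0, giving q_T = 53/6.
Then q_E = (53 - 3·(53/6))/6 = 53/12.

8.83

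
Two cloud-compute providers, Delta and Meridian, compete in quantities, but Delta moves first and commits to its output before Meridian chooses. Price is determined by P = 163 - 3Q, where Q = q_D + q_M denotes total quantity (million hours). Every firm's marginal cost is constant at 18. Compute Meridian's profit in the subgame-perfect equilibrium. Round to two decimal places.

The follower Meridian best-responds to any q_D: π_M = (163 - 3Q)q_M - 18q_M.
Setting the follower's marginal profit to zero, 145 - 3q_D - 6q_M = 0, i.e. q_M = (145 - 3q_D)/6.
The leader anticipates this reaction. Substituting into P = 163 - 3Q gives P = 181/2 - (3/2)q_D, so π_D = (181/2 - (3/2)q_D)q_D - 18q_D.
Leader FOC: 145/2 - 3q_D = 0, so q_D = 145/6.
Then q_M = (145 - 3·(145/6))/6 = 145/12.
Price P = 163 - 3·(145/4) = 217/4.
Meridian's profit: (217/4 - 18)·(145/12) = 438.0208.

438.02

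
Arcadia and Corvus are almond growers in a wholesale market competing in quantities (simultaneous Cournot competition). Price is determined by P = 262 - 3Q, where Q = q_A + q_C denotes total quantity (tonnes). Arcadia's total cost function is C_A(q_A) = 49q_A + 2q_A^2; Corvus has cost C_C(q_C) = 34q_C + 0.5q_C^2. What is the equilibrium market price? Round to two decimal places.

141.61

Arcadia's profit: π_A = (262 - 3Q)q_A - (49q_A + 2q_A²). Setting ∂π_A/∂q_A = 0: 213 - 10q_A - 3(q_C) = 0.
Corvus's profit: π_C = (262 - 3Q)q_C - (34q_C + (1/2)q_C²). Setting ∂π_C/∂q_C = 0: 228 - 7q_C - 3(q_A) = 0.
Best responses: q_A = (213 - 3q_C)/10, q_C = (228 - 3q_A)/7.
Substituting one into the other gives q_A = 807/61 and q_C = 1641/61.
Total output Q = 40.1311, so price P = 262 - 3·40.1311 = 141.6066.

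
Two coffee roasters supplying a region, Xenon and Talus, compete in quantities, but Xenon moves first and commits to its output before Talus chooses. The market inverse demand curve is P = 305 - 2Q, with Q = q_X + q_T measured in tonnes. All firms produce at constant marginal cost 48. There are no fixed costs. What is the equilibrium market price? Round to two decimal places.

The follower Talus best-responds to any q_X: π_T = (305 - 2Q)q_T - 48q_T.
Follower FOC: 257 - 2q_X - 4q_T = 0, so q_T(q_X) = (257 - 2q_X)/4.
Xenon substitutes q_T(q_X) into its own profit: π_X = q_X(305 - 2q_X - (257 - 2q_X)/2) - 48q_X = (353/2 - q_X)q_X - 48q_X.
Leader FOC: 257/2 - 2q_X = 0, so q_X = 257/4.
Then q_T = (257 - 2·(257/4))/4 = 257/8.
Total output Q = 771/8, so price P = 305 - 2·(771/8) = 449/4.

112.25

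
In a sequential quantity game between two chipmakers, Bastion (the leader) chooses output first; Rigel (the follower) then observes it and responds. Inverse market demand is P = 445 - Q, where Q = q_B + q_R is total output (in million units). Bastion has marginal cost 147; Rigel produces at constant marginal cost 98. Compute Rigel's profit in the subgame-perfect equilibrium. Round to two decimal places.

Solve by backward induction. Given q_B, the follower Rigel maximises π_R = (445 - q_B - q_R)q_R - 98q_R.
∂π_R/∂q_R = 347 - q_B - 2q_R = 0 gives the reaction function q_R = (347 - q_B)/2.
The leader anticipates this reaction. Substituting into P = 445 - Q gives P = 543/2 - (1/2)q_B, so π_B = (543/2 - (1/2)q_B)q_B - 147q_B.
Maximising: ∂π_B/∂q_B = 249/2 - q_B = 0, giving q_B = 249/2.
Then q_R = (347 - 249/2)/2 = 445/4.
Price P = 445 - 943/4 = 837/4.
Rigel's profit: (837/4 - 98)·(445/4) = 12376.5625.

12376.56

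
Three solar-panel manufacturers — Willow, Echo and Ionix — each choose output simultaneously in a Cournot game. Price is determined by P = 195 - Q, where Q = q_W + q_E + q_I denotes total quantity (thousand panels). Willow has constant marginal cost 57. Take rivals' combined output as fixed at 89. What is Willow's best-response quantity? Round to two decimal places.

24.50

With rivals' combined output fixed at 89, Willow's profit is π_W = (195 - 89 - q_W)q_W - (57q_W) = (106 - q_W)q_W - (57q_W).
∂π_W/∂q_W = 49 - 2q_W = 0, so q_W = 49/2.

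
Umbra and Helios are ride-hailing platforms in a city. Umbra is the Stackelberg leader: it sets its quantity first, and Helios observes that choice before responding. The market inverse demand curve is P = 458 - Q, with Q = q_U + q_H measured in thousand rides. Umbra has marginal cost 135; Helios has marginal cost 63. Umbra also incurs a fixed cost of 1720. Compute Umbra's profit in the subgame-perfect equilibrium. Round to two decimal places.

6155.13

The follower Helios best-responds to any q_U: π_H = (458 - Q)q_H - 63q_H.
∂π_H/∂q_H = 395 - q_U - 2q_H = 0 gives the reaction function q_H = (395 - q_U)/2.
Umbra substitutes q_H(q_U) into its own profit: π_U = q_U(458 - q_U - (395 - q_U)/2) - 135q_U = (521/2 - (1/2)q_U)q_U - 135q_U.
The leader's first-order condition 251/2 - q_U = 0 yields q_U = 251/2.
Then q_H = (395 - 251/2)/2 = 539/4.
Price P = 458 - 1041/4 = 791/4.
Umbra's profit: (791/4 - 135)·(251/2) - 1720 = 6155.1250.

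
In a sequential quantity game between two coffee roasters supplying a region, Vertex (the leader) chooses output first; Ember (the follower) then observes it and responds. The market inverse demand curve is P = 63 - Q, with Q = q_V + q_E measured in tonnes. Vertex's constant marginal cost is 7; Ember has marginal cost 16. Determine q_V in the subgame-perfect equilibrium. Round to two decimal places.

Solve by backward induction. Given q_V, the follower Ember maximises π_E = (63 - q_V - q_E)q_E - 16q_E.
∂π_E/∂q_E = 47 - q_V - 2q_E = 0 gives the reaction function q_E = (47 - q_V)/2.
Vertex substitutes q_E(q_V) into its own profit: π_V = q_V(63 - q_V - (47 - q_V)/2) - 7q_V = (79/2 - (1/2)q_V)q_V - 7q_V.
Leader FOC: 65/2 - q_V = 0, so q_V = 65/2.
Then q_E = (47 - 65/2)/2 = 29/4.

32.50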